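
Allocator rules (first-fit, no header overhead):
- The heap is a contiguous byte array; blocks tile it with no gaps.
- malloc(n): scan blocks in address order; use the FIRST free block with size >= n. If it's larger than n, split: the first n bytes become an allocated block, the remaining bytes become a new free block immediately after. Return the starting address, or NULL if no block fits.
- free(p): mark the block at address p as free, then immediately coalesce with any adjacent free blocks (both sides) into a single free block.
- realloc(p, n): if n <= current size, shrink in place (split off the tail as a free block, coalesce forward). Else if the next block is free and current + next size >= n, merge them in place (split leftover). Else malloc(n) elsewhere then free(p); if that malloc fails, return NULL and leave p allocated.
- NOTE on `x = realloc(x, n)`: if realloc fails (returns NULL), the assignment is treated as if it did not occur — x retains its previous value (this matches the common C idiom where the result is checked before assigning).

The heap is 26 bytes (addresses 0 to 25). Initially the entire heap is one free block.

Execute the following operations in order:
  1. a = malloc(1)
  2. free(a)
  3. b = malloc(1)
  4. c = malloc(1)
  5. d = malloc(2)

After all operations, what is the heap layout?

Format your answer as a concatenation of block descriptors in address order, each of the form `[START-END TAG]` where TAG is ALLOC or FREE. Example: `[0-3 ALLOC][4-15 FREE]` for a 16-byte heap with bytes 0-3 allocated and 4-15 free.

Answer: [0-0 ALLOC][1-1 ALLOC][2-3 ALLOC][4-25 FREE]

Derivation:
Op 1: a = malloc(1) -> a = 0; heap: [0-0 ALLOC][1-25 FREE]
Op 2: free(a) -> (freed a); heap: [0-25 FREE]
Op 3: b = malloc(1) -> b = 0; heap: [0-0 ALLOC][1-25 FREE]
Op 4: c = malloc(1) -> c = 1; heap: [0-0 ALLOC][1-1 ALLOC][2-25 FREE]
Op 5: d = malloc(2) -> d = 2; heap: [0-0 ALLOC][1-1 ALLOC][2-3 ALLOC][4-25 FREE]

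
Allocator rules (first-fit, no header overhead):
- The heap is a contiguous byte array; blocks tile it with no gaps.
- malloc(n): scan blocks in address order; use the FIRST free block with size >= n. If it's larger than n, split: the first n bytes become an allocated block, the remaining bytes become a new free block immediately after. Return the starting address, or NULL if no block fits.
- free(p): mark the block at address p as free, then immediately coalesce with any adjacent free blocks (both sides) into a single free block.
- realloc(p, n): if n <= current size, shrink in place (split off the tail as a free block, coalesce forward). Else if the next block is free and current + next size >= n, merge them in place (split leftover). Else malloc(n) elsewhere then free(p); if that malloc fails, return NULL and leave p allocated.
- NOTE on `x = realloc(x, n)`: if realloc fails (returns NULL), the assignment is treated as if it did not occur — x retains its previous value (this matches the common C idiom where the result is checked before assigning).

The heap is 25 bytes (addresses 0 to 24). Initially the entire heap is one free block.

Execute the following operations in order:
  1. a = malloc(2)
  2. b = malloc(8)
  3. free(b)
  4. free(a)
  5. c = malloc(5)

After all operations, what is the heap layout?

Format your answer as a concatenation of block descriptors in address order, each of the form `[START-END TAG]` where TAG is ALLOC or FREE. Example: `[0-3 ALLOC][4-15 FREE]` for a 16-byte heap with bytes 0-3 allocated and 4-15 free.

Answer: [0-4 ALLOC][5-24 FREE]

Derivation:
Op 1: a = malloc(2) -> a = 0; heap: [0-1 ALLOC][2-24 FREE]
Op 2: b = malloc(8) -> b = 2; heap: [0-1 ALLOC][2-9 ALLOC][10-24 FREE]
Op 3: free(b) -> (freed b); heap: [0-1 ALLOC][2-24 FREE]
Op 4: free(a) -> (freed a); heap: [0-24 FREE]
Op 5: c = malloc(5) -> c = 0; heap: [0-4 ALLOC][5-24 FREE]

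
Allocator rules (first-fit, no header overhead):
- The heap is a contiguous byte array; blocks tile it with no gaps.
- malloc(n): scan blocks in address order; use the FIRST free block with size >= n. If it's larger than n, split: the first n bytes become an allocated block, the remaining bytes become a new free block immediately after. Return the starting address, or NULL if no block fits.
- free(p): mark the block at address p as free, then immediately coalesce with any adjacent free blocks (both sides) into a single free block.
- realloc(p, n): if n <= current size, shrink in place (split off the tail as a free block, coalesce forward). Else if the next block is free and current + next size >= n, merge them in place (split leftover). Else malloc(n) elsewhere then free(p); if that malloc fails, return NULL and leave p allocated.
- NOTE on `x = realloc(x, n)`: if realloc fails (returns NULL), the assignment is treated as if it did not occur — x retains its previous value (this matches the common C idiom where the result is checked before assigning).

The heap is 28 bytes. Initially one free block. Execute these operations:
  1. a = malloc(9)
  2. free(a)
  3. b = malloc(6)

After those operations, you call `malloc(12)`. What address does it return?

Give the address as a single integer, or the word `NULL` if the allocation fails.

Answer: 6

Derivation:
Op 1: a = malloc(9) -> a = 0; heap: [0-8 ALLOC][9-27 FREE]
Op 2: free(a) -> (freed a); heap: [0-27 FREE]
Op 3: b = malloc(6) -> b = 0; heap: [0-5 ALLOC][6-27 FREE]
malloc(12): first-fit scan over [0-5 ALLOC][6-27 FREE] -> 6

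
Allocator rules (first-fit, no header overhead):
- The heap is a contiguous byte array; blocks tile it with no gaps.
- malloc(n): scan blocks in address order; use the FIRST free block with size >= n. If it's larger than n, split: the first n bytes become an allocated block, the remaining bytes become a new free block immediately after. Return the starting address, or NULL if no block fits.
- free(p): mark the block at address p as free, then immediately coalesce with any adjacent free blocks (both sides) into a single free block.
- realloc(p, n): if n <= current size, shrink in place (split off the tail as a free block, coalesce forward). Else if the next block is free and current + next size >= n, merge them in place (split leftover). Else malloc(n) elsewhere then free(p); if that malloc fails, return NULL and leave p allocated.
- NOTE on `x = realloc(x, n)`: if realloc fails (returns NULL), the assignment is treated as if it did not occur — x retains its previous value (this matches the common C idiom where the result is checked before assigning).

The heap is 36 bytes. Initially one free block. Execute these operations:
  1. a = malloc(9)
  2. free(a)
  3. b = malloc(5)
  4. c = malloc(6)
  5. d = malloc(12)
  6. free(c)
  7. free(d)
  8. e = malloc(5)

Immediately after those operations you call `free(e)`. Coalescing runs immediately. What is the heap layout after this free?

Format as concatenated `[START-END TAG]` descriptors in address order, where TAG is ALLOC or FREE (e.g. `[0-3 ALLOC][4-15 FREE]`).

Op 1: a = malloc(9) -> a = 0; heap: [0-8 ALLOC][9-35 FREE]
Op 2: free(a) -> (freed a); heap: [0-35 FREE]
Op 3: b = malloc(5) -> b = 0; heap: [0-4 ALLOC][5-35 FREE]
Op 4: c = malloc(6) -> c = 5; heap: [0-4 ALLOC][5-10 ALLOC][11-35 FREE]
Op 5: d = malloc(12) -> d = 11; heap: [0-4 ALLOC][5-10 ALLOC][11-22 ALLOC][23-35 FREE]
Op 6: free(c) -> (freed c); heap: [0-4 ALLOC][5-10 FREE][11-22 ALLOC][23-35 FREE]
Op 7: free(d) -> (freed d); heap: [0-4 ALLOC][5-35 FREE]
Op 8: e = malloc(5) -> e = 5; heap: [0-4 ALLOC][5-9 ALLOC][10-35 FREE]
free(e): e = 5 -> block [5-9 ALLOC]; mark free, coalesce with adjacent free neighbors -> [0-4 ALLOC][5-35 FREE]

Answer: [0-4 ALLOC][5-35 FREE]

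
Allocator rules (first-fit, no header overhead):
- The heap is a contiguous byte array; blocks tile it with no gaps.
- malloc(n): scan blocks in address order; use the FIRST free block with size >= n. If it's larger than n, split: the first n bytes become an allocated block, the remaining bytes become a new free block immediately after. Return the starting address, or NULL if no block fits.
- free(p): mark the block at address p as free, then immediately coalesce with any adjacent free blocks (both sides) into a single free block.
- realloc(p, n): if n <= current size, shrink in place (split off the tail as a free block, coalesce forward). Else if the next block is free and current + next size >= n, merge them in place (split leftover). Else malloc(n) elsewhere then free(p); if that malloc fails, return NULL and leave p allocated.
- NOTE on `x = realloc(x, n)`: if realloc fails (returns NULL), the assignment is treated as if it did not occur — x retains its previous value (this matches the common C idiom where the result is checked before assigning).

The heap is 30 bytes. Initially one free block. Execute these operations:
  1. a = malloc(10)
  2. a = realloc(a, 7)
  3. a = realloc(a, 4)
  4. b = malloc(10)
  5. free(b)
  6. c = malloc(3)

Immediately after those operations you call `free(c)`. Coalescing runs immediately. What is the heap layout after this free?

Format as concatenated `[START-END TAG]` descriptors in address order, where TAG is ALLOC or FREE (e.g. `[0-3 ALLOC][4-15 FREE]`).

Op 1: a = malloc(10) -> a = 0; heap: [0-9 ALLOC][10-29 FREE]
Op 2: a = realloc(a, 7) -> a = 0; heap: [0-6 ALLOC][7-29 FREE]
Op 3: a = realloc(a, 4) -> a = 0; heap: [0-3 ALLOC][4-29 FREE]
Op 4: b = malloc(10) -> b = 4; heap: [0-3 ALLOC][4-13 ALLOC][14-29 FREE]
Op 5: free(b) -> (freed b); heap: [0-3 ALLOC][4-29 FREE]
Op 6: c = malloc(3) -> c = 4; heap: [0-3 ALLOC][4-6 ALLOC][7-29 FREE]
free(c): c = 4 -> block [4-6 ALLOC]; mark free, coalesce with adjacent free neighbors -> [0-3 ALLOC][4-29 FREE]

Answer: [0-3 ALLOC][4-29 FREE]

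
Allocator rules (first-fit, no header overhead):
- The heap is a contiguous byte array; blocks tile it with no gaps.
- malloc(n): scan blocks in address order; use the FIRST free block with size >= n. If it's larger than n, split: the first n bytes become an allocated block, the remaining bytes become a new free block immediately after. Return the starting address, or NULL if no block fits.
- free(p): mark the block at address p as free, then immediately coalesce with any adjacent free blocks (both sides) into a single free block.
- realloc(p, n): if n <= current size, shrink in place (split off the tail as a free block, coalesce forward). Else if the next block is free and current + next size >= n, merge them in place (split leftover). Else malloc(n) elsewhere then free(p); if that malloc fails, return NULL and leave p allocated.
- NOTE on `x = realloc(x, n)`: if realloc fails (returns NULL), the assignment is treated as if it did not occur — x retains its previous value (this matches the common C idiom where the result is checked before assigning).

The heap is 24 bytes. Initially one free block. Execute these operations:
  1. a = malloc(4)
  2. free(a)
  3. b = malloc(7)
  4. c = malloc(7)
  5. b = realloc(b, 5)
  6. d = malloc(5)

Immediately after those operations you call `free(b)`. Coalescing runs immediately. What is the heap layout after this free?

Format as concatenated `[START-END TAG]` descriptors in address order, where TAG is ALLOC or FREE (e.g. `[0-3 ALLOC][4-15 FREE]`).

Answer: [0-6 FREE][7-13 ALLOC][14-18 ALLOC][19-23 FREE]

Derivation:
Op 1: a = malloc(4) -> a = 0; heap: [0-3 ALLOC][4-23 FREE]
Op 2: free(a) -> (freed a); heap: [0-23 FREE]
Op 3: b = malloc(7) -> b = 0; heap: [0-6 ALLOC][7-23 FREE]
Op 4: c = malloc(7) -> c = 7; heap: [0-6 ALLOC][7-13 ALLOC][14-23 FREE]
Op 5: b = realloc(b, 5) -> b = 0; heap: [0-4 ALLOC][5-6 FREE][7-13 ALLOC][14-23 FREE]
Op 6: d = malloc(5) -> d = 14; heap: [0-4 ALLOC][5-6 FREE][7-13 ALLOC][14-18 ALLOC][19-23 FREE]
free(b): b = 0 -> block [0-4 ALLOC]; mark free, coalesce with adjacent free neighbors -> [0-6 FREE][7-13 ALLOC][14-18 ALLOC][19-23 FREE]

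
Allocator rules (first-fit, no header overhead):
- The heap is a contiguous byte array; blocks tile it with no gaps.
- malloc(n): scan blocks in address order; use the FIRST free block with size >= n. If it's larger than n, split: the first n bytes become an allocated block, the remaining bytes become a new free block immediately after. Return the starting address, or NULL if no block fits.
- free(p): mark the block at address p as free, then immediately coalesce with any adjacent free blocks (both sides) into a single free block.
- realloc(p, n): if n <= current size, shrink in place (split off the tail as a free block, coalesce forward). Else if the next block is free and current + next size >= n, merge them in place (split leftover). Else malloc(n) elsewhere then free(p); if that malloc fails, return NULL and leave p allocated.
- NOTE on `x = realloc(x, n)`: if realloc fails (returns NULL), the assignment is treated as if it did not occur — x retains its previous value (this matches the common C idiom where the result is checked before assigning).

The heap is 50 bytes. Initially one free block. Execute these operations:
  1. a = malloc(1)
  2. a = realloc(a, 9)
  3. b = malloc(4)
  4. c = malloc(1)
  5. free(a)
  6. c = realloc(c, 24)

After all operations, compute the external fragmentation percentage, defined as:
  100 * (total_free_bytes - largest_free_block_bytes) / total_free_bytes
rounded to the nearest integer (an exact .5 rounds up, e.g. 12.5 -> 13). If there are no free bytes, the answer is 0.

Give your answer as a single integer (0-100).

Answer: 41

Derivation:
Op 1: a = malloc(1) -> a = 0; heap: [0-0 ALLOC][1-49 FREE]
Op 2: a = realloc(a, 9) -> a = 0; heap: [0-8 ALLOC][9-49 FREE]
Op 3: b = malloc(4) -> b = 9; heap: [0-8 ALLOC][9-12 ALLOC][13-49 FREE]
Op 4: c = malloc(1) -> c = 13; heap: [0-8 ALLOC][9-12 ALLOC][13-13 ALLOC][14-49 FREE]
Op 5: free(a) -> (freed a); heap: [0-8 FREE][9-12 ALLOC][13-13 ALLOC][14-49 FREE]
Op 6: c = realloc(c, 24) -> c = 13; heap: [0-8 FREE][9-12 ALLOC][13-36 ALLOC][37-49 FREE]
Free blocks: [9 13] total_free=22 largest=13 -> 100*(22-13)/22 = 900/22 ≈ 40.909 -> rounds to 41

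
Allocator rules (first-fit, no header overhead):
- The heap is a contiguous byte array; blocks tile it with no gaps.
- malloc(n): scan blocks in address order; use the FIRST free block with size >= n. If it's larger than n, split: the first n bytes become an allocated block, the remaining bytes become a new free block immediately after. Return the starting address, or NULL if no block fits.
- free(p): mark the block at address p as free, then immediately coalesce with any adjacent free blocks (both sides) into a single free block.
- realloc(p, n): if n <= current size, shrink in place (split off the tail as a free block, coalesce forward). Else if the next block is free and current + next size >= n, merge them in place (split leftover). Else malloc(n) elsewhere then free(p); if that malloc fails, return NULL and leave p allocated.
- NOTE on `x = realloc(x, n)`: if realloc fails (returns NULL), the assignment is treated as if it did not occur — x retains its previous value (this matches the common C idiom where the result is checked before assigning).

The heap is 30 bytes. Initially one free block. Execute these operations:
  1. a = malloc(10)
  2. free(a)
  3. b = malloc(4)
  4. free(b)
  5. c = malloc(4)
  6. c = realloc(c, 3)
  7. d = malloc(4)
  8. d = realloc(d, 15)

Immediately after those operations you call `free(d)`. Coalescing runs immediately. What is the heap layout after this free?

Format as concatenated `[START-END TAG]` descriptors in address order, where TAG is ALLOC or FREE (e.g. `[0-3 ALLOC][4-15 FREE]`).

Answer: [0-2 ALLOC][3-29 FREE]

Derivation:
Op 1: a = malloc(10) -> a = 0; heap: [0-9 ALLOC][10-29 FREE]
Op 2: free(a) -> (freed a); heap: [0-29 FREE]
Op 3: b = malloc(4) -> b = 0; heap: [0-3 ALLOC][4-29 FREE]
Op 4: free(b) -> (freed b); heap: [0-29 FREE]
Op 5: c = malloc(4) -> c = 0; heap: [0-3 ALLOC][4-29 FREE]
Op 6: c = realloc(c, 3) -> c = 0; heap: [0-2 ALLOC][3-29 FREE]
Op 7: d = malloc(4) -> d = 3; heap: [0-2 ALLOC][3-6 ALLOC][7-29 FREE]
Op 8: d = realloc(d, 15) -> d = 3; heap: [0-2 ALLOC][3-17 ALLOC][18-29 FREE]
free(d): d = 3 -> block [3-17 ALLOC]; mark free, coalesce with adjacent free neighbors -> [0-2 ALLOC][3-29 FREE]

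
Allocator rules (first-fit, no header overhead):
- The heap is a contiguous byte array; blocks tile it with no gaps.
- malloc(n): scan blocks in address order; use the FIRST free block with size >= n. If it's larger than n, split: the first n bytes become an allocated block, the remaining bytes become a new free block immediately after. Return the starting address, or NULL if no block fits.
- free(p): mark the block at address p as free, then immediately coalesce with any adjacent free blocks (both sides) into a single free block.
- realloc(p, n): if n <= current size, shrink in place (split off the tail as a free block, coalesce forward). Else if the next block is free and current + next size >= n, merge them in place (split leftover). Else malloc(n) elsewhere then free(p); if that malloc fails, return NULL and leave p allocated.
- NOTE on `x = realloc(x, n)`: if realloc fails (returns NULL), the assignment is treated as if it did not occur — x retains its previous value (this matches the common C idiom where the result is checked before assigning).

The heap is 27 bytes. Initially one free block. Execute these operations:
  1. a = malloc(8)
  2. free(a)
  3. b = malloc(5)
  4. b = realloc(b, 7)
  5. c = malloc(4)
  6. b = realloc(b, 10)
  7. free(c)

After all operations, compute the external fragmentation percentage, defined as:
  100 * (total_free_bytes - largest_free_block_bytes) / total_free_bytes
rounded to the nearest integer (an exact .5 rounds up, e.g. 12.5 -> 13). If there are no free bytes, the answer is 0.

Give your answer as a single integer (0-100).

Answer: 35

Derivation:
Op 1: a = malloc(8) -> a = 0; heap: [0-7 ALLOC][8-26 FREE]
Op 2: free(a) -> (freed a); heap: [0-26 FREE]
Op 3: b = malloc(5) -> b = 0; heap: [0-4 ALLOC][5-26 FREE]
Op 4: b = realloc(b, 7) -> b = 0; heap: [0-6 ALLOC][7-26 FREE]
Op 5: c = malloc(4) -> c = 7; heap: [0-6 ALLOC][7-10 ALLOC][11-26 FREE]
Op 6: b = realloc(b, 10) -> b = 11; heap: [0-6 FREE][7-10 ALLOC][11-20 ALLOC][21-26 FREE]
Op 7: free(c) -> (freed c); heap: [0-10 FREE][11-20 ALLOC][21-26 FREE]
Free blocks: [11 6] total_free=17 largest=11 -> 100*(17-11)/17 = 600/17 ≈ 35.294 -> rounds to 35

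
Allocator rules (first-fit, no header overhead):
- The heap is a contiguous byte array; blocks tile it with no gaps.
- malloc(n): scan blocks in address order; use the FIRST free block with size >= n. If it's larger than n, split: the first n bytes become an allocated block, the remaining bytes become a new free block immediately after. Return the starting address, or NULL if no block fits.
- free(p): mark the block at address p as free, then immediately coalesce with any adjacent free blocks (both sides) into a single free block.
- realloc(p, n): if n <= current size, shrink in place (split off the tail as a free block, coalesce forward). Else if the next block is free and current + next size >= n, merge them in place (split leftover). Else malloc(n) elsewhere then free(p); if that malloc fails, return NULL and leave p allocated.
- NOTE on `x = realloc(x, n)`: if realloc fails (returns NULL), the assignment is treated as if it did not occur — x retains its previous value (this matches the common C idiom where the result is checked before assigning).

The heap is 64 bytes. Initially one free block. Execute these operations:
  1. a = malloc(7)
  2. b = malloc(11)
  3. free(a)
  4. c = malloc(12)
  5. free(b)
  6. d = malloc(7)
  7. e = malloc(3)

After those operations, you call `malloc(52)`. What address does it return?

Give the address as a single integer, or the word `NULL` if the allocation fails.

Answer: NULL

Derivation:
Op 1: a = malloc(7) -> a = 0; heap: [0-6 ALLOC][7-63 FREE]
Op 2: b = malloc(11) -> b = 7; heap: [0-6 ALLOC][7-17 ALLOC][18-63 FREE]
Op 3: free(a) -> (freed a); heap: [0-6 FREE][7-17 ALLOC][18-63 FREE]
Op 4: c = malloc(12) -> c = 18; heap: [0-6 FREE][7-17 ALLOC][18-29 ALLOC][30-63 FREE]
Op 5: free(b) -> (freed b); heap: [0-17 FREE][18-29 ALLOC][30-63 FREE]
Op 6: d = malloc(7) -> d = 0; heap: [0-6 ALLOC][7-17 FREE][18-29 ALLOC][30-63 FREE]
Op 7: e = malloc(3) -> e = 7; heap: [0-6 ALLOC][7-9 ALLOC][10-17 FREE][18-29 ALLOC][30-63 FREE]
malloc(52): first-fit scan over [0-6 ALLOC][7-9 ALLOC][10-17 FREE][18-29 ALLOC][30-63 FREE] -> NULL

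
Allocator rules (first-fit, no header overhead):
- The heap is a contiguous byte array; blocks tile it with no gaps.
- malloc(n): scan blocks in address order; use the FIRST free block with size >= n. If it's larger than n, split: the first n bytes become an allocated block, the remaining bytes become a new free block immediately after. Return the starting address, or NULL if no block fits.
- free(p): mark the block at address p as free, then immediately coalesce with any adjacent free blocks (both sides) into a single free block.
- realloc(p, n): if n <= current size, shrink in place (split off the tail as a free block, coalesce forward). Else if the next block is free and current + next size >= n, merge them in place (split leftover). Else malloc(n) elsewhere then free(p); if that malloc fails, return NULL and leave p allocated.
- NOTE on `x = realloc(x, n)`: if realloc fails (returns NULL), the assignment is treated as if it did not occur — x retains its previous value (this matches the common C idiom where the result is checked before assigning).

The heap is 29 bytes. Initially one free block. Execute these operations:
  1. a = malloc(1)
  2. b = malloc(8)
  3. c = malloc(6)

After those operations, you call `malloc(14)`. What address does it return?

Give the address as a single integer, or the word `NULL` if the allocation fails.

Answer: 15

Derivation:
Op 1: a = malloc(1) -> a = 0; heap: [0-0 ALLOC][1-28 FREE]
Op 2: b = malloc(8) -> b = 1; heap: [0-0 ALLOC][1-8 ALLOC][9-28 FREE]
Op 3: c = malloc(6) -> c = 9; heap: [0-0 ALLOC][1-8 ALLOC][9-14 ALLOC][15-28 FREE]
malloc(14): first-fit scan over [0-0 ALLOC][1-8 ALLOC][9-14 ALLOC][15-28 FREE] -> 15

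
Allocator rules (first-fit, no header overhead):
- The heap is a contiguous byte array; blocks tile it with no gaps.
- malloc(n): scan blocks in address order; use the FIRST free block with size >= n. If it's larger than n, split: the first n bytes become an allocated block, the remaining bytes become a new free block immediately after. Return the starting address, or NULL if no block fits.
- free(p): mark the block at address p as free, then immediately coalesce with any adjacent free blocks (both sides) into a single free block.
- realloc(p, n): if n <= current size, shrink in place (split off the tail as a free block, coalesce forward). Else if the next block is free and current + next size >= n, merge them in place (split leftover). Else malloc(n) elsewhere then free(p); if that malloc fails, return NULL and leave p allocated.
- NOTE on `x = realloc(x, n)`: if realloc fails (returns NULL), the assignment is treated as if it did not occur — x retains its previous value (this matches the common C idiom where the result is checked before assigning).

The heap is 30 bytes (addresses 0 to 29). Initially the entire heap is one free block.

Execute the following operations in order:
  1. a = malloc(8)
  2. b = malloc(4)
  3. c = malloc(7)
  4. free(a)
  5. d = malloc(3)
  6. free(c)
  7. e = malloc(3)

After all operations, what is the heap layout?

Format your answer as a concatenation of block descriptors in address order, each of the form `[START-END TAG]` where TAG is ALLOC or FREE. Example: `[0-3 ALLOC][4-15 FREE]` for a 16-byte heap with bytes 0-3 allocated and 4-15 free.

Answer: [0-2 ALLOC][3-5 ALLOC][6-7 FREE][8-11 ALLOC][12-29 FREE]

Derivation:
Op 1: a = malloc(8) -> a = 0; heap: [0-7 ALLOC][8-29 FREE]
Op 2: b = malloc(4) -> b = 8; heap: [0-7 ALLOC][8-11 ALLOC][12-29 FREE]
Op 3: c = malloc(7) -> c = 12; heap: [0-7 ALLOC][8-11 ALLOC][12-18 ALLOC][19-29 FREE]
Op 4: free(a) -> (freed a); heap: [0-7 FREE][8-11 ALLOC][12-18 ALLOC][19-29 FREE]
Op 5: d = malloc(3) -> d = 0; heap: [0-2 ALLOC][3-7 FREE][8-11 ALLOC][12-18 ALLOC][19-29 FREE]
Op 6: free(c) -> (freed c); heap: [0-2 ALLOC][3-7 FREE][8-11 ALLOC][12-29 FREE]
Op 7: e = malloc(3) -> e = 3; heap: [0-2 ALLOC][3-5 ALLOC][6-7 FREE][8-11 ALLOC][12-29 FREE]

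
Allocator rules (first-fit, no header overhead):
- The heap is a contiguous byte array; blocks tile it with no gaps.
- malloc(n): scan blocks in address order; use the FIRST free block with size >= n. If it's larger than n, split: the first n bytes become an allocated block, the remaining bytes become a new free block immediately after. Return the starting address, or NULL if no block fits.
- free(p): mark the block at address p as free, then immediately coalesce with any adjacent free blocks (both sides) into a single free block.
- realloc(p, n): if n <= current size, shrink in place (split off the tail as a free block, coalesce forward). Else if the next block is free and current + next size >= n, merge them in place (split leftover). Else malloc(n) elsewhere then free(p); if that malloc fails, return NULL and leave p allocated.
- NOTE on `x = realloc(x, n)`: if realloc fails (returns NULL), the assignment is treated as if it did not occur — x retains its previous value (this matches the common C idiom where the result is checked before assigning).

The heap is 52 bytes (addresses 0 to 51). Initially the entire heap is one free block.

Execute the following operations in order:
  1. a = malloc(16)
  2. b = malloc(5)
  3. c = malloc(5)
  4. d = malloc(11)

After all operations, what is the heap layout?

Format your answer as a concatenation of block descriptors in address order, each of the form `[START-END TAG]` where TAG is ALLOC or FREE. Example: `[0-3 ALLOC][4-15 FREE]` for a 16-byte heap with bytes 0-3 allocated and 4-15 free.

Answer: [0-15 ALLOC][16-20 ALLOC][21-25 ALLOC][26-36 ALLOC][37-51 FREE]

Derivation:
Op 1: a = malloc(16) -> a = 0; heap: [0-15 ALLOC][16-51 FREE]
Op 2: b = malloc(5) -> b = 16; heap: [0-15 ALLOC][16-20 ALLOC][21-51 FREE]
Op 3: c = malloc(5) -> c = 21; heap: [0-15 ALLOC][16-20 ALLOC][21-25 ALLOC][26-51 FREE]
Op 4: d = malloc(11) -> d = 26; heap: [0-15 ALLOC][16-20 ALLOC][21-25 ALLOC][26-36 ALLOC][37-51 FREE]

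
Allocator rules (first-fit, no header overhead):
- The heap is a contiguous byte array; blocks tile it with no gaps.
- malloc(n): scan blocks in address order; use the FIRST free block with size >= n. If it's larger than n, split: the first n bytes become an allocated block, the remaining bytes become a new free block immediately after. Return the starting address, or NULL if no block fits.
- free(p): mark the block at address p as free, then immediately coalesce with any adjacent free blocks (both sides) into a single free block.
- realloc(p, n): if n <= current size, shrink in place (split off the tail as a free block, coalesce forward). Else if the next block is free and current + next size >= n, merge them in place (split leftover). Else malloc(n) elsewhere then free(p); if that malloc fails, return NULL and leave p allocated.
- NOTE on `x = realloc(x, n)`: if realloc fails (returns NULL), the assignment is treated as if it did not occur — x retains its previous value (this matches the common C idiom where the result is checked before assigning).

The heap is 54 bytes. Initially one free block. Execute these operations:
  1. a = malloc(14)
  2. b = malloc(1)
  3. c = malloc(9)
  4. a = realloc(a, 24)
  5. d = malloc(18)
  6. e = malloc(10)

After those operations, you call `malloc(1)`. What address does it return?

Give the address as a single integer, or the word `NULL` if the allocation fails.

Answer: 10

Derivation:
Op 1: a = malloc(14) -> a = 0; heap: [0-13 ALLOC][14-53 FREE]
Op 2: b = malloc(1) -> b = 14; heap: [0-13 ALLOC][14-14 ALLOC][15-53 FREE]
Op 3: c = malloc(9) -> c = 15; heap: [0-13 ALLOC][14-14 ALLOC][15-23 ALLOC][24-53 FREE]
Op 4: a = realloc(a, 24) -> a = 24; heap: [0-13 FREE][14-14 ALLOC][15-23 ALLOC][24-47 ALLOC][48-53 FREE]
Op 5: d = malloc(18) -> d = NULL; heap: [0-13 FREE][14-14 ALLOC][15-23 ALLOC][24-47 ALLOC][48-53 FREE]
Op 6: e = malloc(10) -> e = 0; heap: [0-9 ALLOC][10-13 FREE][14-14 ALLOC][15-23 ALLOC][24-47 ALLOC][48-53 FREE]
malloc(1): first-fit scan over [0-9 ALLOC][10-13 FREE][14-14 ALLOC][15-23 ALLOC][24-47 ALLOC][48-53 FREE] -> 10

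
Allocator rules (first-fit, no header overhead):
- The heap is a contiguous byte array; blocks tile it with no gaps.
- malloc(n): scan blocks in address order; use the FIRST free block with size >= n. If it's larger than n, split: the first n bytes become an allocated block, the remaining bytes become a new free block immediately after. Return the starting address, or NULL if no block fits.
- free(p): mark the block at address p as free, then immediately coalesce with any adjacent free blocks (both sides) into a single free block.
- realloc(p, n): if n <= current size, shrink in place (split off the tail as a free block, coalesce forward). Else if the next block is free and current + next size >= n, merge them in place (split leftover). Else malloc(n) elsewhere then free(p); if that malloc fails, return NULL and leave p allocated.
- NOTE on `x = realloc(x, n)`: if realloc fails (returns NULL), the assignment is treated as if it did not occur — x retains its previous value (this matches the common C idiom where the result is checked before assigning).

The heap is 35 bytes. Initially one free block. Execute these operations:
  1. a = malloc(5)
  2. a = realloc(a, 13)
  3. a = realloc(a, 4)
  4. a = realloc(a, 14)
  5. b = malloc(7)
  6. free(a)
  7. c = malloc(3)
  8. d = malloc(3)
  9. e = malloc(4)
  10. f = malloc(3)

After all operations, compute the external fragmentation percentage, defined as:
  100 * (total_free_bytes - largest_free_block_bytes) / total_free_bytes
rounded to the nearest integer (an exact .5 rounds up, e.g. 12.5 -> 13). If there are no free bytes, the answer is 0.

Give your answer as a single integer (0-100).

Answer: 7

Derivation:
Op 1: a = malloc(5) -> a = 0; heap: [0-4 ALLOC][5-34 FREE]
Op 2: a = realloc(a, 13) -> a = 0; heap: [0-12 ALLOC][13-34 FREE]
Op 3: a = realloc(a, 4) -> a = 0; heap: [0-3 ALLOC][4-34 FREE]
Op 4: a = realloc(a, 14) -> a = 0; heap: [0-13 ALLOC][14-34 FREE]
Op 5: b = malloc(7) -> b = 14; heap: [0-13 ALLOC][14-20 ALLOC][21-34 FREE]
Op 6: free(a) -> (freed a); heap: [0-13 FREE][14-20 ALLOC][21-34 FREE]
Op 7: c = malloc(3) -> c = 0; heap: [0-2 ALLOC][3-13 FREE][14-20 ALLOC][21-34 FREE]
Op 8: d = malloc(3) -> d = 3; heap: [0-2 ALLOC][3-5 ALLOC][6-13 FREE][14-20 ALLOC][21-34 FREE]
Op 9: e = malloc(4) -> e = 6; heap: [0-2 ALLOC][3-5 ALLOC][6-9 ALLOC][10-13 FREE][14-20 ALLOC][21-34 FREE]
Op 10: f = malloc(3) -> f = 10; heap: [0-2 ALLOC][3-5 ALLOC][6-9 ALLOC][10-12 ALLOC][13-13 FREE][14-20 ALLOC][21-34 FREE]
Free blocks: [1 14] total_free=15 largest=14 -> 100*(15-14)/15 = 100/15 ≈ 6.667 -> rounds to 7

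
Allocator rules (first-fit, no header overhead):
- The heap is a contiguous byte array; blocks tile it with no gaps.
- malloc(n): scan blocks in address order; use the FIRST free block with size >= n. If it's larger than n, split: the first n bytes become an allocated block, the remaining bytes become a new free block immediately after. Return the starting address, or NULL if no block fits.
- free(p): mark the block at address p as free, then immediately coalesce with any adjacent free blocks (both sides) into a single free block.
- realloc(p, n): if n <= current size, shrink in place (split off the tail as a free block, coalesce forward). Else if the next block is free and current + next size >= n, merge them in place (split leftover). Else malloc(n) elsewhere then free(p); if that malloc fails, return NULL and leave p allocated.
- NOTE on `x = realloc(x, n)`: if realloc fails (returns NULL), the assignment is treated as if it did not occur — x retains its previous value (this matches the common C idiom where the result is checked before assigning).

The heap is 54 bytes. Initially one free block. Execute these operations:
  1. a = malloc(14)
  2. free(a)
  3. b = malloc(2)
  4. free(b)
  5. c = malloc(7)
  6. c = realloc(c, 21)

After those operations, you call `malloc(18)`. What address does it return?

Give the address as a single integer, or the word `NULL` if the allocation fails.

Answer: 21

Derivation:
Op 1: a = malloc(14) -> a = 0; heap: [0-13 ALLOC][14-53 FREE]
Op 2: free(a) -> (freed a); heap: [0-53 FREE]
Op 3: b = malloc(2) -> b = 0; heap: [0-1 ALLOC][2-53 FREE]
Op 4: free(b) -> (freed b); heap: [0-53 FREE]
Op 5: c = malloc(7) -> c = 0; heap: [0-6 ALLOC][7-53 FREE]
Op 6: c = realloc(c, 21) -> c = 0; heap: [0-20 ALLOC][21-53 FREE]
malloc(18): first-fit scan over [0-20 ALLOC][21-53 FREE] -> 21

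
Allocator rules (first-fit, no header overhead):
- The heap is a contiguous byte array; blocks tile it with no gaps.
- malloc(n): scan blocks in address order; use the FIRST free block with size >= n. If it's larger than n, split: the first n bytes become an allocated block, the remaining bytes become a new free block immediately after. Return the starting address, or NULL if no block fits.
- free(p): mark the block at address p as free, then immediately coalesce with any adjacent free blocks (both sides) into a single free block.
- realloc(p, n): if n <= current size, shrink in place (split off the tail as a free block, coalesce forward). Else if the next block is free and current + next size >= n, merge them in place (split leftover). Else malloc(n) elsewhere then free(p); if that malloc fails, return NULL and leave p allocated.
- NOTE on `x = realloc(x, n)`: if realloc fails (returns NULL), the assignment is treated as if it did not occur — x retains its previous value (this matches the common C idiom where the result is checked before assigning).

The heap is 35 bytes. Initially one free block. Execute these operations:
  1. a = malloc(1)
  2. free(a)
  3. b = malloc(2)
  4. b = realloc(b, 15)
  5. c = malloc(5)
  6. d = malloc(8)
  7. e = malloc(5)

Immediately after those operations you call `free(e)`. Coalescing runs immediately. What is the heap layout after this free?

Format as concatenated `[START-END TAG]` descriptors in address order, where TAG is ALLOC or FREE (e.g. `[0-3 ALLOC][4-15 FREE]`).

Answer: [0-14 ALLOC][15-19 ALLOC][20-27 ALLOC][28-34 FREE]

Derivation:
Op 1: a = malloc(1) -> a = 0; heap: [0-0 ALLOC][1-34 FREE]
Op 2: free(a) -> (freed a); heap: [0-34 FREE]
Op 3: b = malloc(2) -> b = 0; heap: [0-1 ALLOC][2-34 FREE]
Op 4: b = realloc(b, 15) -> b = 0; heap: [0-14 ALLOC][15-34 FREE]
Op 5: c = malloc(5) -> c = 15; heap: [0-14 ALLOC][15-19 ALLOC][20-34 FREE]
Op 6: d = malloc(8) -> d = 20; heap: [0-14 ALLOC][15-19 ALLOC][20-27 ALLOC][28-34 FREE]
Op 7: e = malloc(5) -> e = 28; heap: [0-14 ALLOC][15-19 ALLOC][20-27 ALLOC][28-32 ALLOC][33-34 FREE]
free(e): e = 28 -> block [28-32 ALLOC]; mark free, coalesce with adjacent free neighbors -> [0-14 ALLOC][15-19 ALLOC][20-27 ALLOC][28-34 FREE]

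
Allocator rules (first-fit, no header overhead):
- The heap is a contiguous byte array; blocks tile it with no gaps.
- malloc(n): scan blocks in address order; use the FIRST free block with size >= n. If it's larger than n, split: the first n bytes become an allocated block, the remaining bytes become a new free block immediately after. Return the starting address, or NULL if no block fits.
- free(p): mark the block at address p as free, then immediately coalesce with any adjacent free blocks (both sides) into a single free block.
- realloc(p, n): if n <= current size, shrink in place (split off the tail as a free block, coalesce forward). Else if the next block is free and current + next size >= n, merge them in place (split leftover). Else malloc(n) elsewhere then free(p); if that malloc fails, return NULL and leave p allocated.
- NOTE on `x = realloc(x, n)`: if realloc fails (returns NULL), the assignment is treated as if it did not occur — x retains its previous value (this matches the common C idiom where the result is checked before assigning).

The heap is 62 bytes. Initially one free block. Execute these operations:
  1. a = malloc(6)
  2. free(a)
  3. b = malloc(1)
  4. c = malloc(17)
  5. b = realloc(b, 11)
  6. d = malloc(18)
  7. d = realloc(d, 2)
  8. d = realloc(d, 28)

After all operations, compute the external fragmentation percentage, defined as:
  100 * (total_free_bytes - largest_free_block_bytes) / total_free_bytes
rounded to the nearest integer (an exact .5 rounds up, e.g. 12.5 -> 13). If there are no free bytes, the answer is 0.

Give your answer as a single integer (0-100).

Op 1: a = malloc(6) -> a = 0; heap: [0-5 ALLOC][6-61 FREE]
Op 2: free(a) -> (freed a); heap: [0-61 FREE]
Op 3: b = malloc(1) -> b = 0; heap: [0-0 ALLOC][1-61 FREE]
Op 4: c = malloc(17) -> c = 1; heap: [0-0 ALLOC][1-17 ALLOC][18-61 FREE]
Op 5: b = realloc(b, 11) -> b = 18; heap: [0-0 FREE][1-17 ALLOC][18-28 ALLOC][29-61 FREE]
Op 6: d = malloc(18) -> d = 29; heap: [0-0 FREE][1-17 ALLOC][18-28 ALLOC][29-46 ALLOC][47-61 FREE]
Op 7: d = realloc(d, 2) -> d = 29; heap: [0-0 FREE][1-17 ALLOC][18-28 ALLOC][29-30 ALLOC][31-61 FREE]
Op 8: d = realloc(d, 28) -> d = 29; heap: [0-0 FREE][1-17 ALLOC][18-28 ALLOC][29-56 ALLOC][57-61 FREE]
Free blocks: [1 5] total_free=6 largest=5 -> 100*(6-5)/6 = 100/6 ≈ 16.667 -> rounds to 17

Answer: 17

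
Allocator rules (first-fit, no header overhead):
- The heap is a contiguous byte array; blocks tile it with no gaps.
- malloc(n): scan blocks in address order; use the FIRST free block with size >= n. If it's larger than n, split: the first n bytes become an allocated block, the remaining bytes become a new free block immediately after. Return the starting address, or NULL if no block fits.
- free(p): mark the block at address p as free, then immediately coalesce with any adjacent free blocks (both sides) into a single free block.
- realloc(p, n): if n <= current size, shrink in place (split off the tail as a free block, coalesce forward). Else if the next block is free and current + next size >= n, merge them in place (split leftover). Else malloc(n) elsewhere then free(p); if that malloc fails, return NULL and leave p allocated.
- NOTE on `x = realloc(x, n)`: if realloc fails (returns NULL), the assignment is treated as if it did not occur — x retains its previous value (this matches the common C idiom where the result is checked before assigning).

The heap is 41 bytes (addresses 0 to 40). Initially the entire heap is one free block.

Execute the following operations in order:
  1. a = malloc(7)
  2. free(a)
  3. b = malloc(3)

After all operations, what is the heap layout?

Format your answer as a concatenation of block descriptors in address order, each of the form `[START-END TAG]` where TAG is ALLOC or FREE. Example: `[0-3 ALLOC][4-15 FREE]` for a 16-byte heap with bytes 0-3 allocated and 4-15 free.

Op 1: a = malloc(7) -> a = 0; heap: [0-6 ALLOC][7-40 FREE]
Op 2: free(a) -> (freed a); heap: [0-40 FREE]
Op 3: b = malloc(3) -> b = 0; heap: [0-2 ALLOC][3-40 FREE]

Answer: [0-2 ALLOC][3-40 FREE]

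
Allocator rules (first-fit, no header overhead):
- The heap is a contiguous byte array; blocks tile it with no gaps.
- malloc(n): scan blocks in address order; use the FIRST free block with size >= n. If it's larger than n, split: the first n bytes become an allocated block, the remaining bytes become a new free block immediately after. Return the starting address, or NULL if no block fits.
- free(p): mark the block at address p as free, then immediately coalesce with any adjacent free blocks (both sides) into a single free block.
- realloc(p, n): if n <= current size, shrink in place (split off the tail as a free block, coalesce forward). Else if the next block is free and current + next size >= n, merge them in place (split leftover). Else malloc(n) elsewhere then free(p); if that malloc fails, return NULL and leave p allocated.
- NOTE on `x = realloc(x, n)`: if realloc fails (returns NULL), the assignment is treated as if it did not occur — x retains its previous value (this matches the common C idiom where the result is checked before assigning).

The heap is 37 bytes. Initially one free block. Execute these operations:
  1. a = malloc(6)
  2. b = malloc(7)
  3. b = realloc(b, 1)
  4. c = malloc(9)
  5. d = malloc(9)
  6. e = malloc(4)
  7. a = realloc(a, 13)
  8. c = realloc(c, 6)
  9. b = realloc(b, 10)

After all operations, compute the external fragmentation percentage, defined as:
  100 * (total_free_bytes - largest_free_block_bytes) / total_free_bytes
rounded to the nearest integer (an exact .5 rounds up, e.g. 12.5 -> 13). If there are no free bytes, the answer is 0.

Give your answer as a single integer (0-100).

Answer: 27

Derivation:
Op 1: a = malloc(6) -> a = 0; heap: [0-5 ALLOC][6-36 FREE]
Op 2: b = malloc(7) -> b = 6; heap: [0-5 ALLOC][6-12 ALLOC][13-36 FREE]
Op 3: b = realloc(b, 1) -> b = 6; heap: [0-5 ALLOC][6-6 ALLOC][7-36 FREE]
Op 4: c = malloc(9) -> c = 7; heap: [0-5 ALLOC][6-6 ALLOC][7-15 ALLOC][16-36 FREE]
Op 5: d = malloc(9) -> d = 16; heap: [0-5 ALLOC][6-6 ALLOC][7-15 ALLOC][16-24 ALLOC][25-36 FREE]
Op 6: e = malloc(4) -> e = 25; heap: [0-5 ALLOC][6-6 ALLOC][7-15 ALLOC][16-24 ALLOC][25-28 ALLOC][29-36 FREE]
Op 7: a = realloc(a, 13) -> NULL (a unchanged); heap: [0-5 ALLOC][6-6 ALLOC][7-15 ALLOC][16-24 ALLOC][25-28 ALLOC][29-36 FREE]
Op 8: c = realloc(c, 6) -> c = 7; heap: [0-5 ALLOC][6-6 ALLOC][7-12 ALLOC][13-15 FREE][16-24 ALLOC][25-28 ALLOC][29-36 FREE]
Op 9: b = realloc(b, 10) -> NULL (b unchanged); heap: [0-5 ALLOC][6-6 ALLOC][7-12 ALLOC][13-15 FREE][16-24 ALLOC][25-28 ALLOC][29-36 FREE]
Free blocks: [3 8] total_free=11 largest=8 -> 100*(11-8)/11 = 300/11 ≈ 27.273 -> rounds to 27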